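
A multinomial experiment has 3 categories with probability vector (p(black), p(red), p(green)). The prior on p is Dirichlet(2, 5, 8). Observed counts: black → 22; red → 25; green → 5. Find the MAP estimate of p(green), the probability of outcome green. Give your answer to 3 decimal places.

MAP estimate of p(green) = 0.188

The posterior is Dirichlet(αᵢ + nᵢ) = Dirichlet(24, 30, 13).
For a Dirichlet(a₁,…,a_K) with all aᵢ > 1, the mode has j-th component (aⱼ − 1)/(Σaᵢ − K).
Here Σaᵢ = 67 and K = 3, so p(green) = (13 − 1)/(67 − 3) = 12/64 ≈ 0.188.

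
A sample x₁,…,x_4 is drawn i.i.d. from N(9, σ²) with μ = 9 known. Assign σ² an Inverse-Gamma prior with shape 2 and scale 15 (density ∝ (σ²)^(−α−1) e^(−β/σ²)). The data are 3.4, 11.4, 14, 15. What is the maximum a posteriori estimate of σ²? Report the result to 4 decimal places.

σ̂²_MAP = 12.8120

Sum of squared deviations about the known mean: SS = (3.4−9)² + (11.4−9)² + (14−9)² + (15−9)² = 98.12.
The Normal likelihood contributes (σ²)^(−n/2) exp(−SS/(2σ²)), so the posterior is Inverse-Gamma(α + n/2, β + SS/2) = Inverse-Gamma(4, 64.06).
The mode of Inverse-Gamma(a, b) is b/(a+1) = 64.06/5 ≈ 12.8120.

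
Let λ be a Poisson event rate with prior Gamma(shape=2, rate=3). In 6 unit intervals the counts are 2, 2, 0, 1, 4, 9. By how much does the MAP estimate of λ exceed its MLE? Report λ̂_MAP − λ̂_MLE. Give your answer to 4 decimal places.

MAP − MLE = -0.8889

Σxᵢ = 18. Posterior is Gamma(20, 9); MAP = (20−1)/9 = 19/9 ≈ 2.11111.
MLE = x̄ = 18/6 ≈ 3.00000.
Difference = 19/9 − 18/6 = -8/9 ≈ -0.8889.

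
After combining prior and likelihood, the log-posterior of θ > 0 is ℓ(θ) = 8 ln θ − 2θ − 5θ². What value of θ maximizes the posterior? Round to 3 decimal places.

θ̂_MAP = 0.800

ℓ'(θ) = 8/θ − 2 − 10θ. Setting this to zero and multiplying by θ: 10θ² + 2θ − 8 = 0.
θ = (−2 + √(2² + 4·10·8)) / (2·10) = (−2 + √324) / 20 = (−2 + 18)/20 = 4/5.
ℓ''(θ) = −8/θ² − 10 < 0, confirming a maximum.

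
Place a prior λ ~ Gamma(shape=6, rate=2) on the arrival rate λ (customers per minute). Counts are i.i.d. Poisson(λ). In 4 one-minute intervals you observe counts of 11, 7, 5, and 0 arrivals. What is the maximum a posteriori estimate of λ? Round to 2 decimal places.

Σxᵢ = 11+7+5+0 = 23, with n = 4.
Posterior ∝ λ^5e^(−2λ) · λ^23e^(−4λ) = λ^28e^(−6λ), i.e. Gamma(shape=29, rate=6).
The mode of a Gamma(a, b) with a ≥ 1 (shape–rate) is (a−1)/b = 28/6 ≈ 4.67.

λ̂_MAP = 4.67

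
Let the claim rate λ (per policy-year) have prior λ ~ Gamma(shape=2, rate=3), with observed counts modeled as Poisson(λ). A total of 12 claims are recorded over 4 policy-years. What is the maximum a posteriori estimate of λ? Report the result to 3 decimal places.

λ̂_MAP = 1.857

Σxᵢ = 12, n = 4.
Posterior ∝ λe^(−3λ) · λ^12e^(−4λ) = λ^13e^(−7λ), i.e. Gamma(shape=14, rate=7).
The mode of a Gamma(a, b) with a ≥ 1 (shape–rate) is (a−1)/b = 13/7 ≈ 1.857.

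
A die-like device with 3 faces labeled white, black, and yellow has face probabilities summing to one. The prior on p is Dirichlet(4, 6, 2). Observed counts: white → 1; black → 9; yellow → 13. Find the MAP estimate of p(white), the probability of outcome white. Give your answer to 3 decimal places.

The posterior is Dirichlet(αᵢ + nᵢ) = Dirichlet(5, 15, 15).
For a Dirichlet(a₁,…,a_K) with all aᵢ > 1, the mode has j-th component (aⱼ − 1)/(Σaᵢ − K).
Here Σaᵢ = 35 and K = 3, so p(white) = (5 − 1)/(35 − 3) = 4/32 ≈ 0.125.

MAP estimate of p(white) = 0.125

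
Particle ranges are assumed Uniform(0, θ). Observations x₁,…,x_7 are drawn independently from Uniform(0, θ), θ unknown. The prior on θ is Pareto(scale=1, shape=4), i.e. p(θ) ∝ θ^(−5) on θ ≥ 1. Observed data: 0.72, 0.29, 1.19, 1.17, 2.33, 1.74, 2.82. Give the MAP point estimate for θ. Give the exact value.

The Uniform(0, θ) likelihood is θ^(−n) for θ ≥ max(xᵢ), zero otherwise. Here max(xᵢ) = 2.82.
Posterior ∝ θ^(−5) · θ^(−7) = θ^(−12) on θ ≥ max(1, 2.82) = 2.82.
This density is strictly decreasing in θ, so the posterior mode lies at the lower boundary of the support.

θ̂_MAP = 2.82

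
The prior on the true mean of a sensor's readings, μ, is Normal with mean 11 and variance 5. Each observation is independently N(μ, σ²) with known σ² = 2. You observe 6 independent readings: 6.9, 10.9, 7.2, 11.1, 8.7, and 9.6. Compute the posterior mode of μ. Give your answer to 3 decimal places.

n = 6; x̄ = (6.9 + 10.9 + 7.2 + 11.1 + 8.7 + 9.6)/6 = 54.4/6 = 136/15 ≈ 9.0667.
For a Normal prior and Normal likelihood with known variance, the posterior is Normal; its mode equals its mean, the precision-weighted average.
Prior precision 1/σ₀² = 1/5 = 0.2; data precision n/σ² = 6/2 = 3.
μ̂ = (0.2·11 + 3·(136/15)) / (0.2 + 3) = 29.4/3.2 = 9.1875 ≈ 9.188.

μ̂_MAP = 9.188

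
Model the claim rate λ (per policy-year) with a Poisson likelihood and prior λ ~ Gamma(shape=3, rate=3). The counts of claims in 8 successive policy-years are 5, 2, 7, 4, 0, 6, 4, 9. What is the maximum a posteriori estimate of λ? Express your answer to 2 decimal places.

λ̂_MAP = 3.55

Σxᵢ = 5+2+7+4+0+6+4+9 = 37, with n = 8.
Posterior ∝ λ^2e^(−3λ) · λ^37e^(−8λ) = λ^39e^(−11λ), i.e. Gamma(shape=40, rate=11).
The mode of a Gamma(a, b) with a ≥ 1 (shape–rate) is (a−1)/b = 39/11 ≈ 3.55.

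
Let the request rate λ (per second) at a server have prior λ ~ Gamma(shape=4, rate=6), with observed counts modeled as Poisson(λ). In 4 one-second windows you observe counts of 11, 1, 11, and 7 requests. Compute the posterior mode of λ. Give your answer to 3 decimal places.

λ̂_MAP = 3.300

Σxᵢ = 11+1+11+7 = 30, with n = 4.
Posterior ∝ λ^3e^(−6λ) · λ^30e^(−4λ) = λ^33e^(−10λ), i.e. Gamma(shape=34, rate=10).
The mode of a Gamma(a, b) with a ≥ 1 (shape–rate) is (a−1)/b = 33/10 ≈ 3.300.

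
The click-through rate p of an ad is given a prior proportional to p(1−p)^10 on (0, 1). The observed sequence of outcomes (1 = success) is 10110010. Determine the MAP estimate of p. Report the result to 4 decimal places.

p̂_MAP = 0.2632

The prior density ∝ p(1−p)^10 is the kernel of Beta(2, 11).
Data: 4 successes in 8 trials (from the sequence). The binomial likelihood contributes p^4(1−p)^4, so the posterior is Beta(2+4, 11+4) = Beta(6, 15).
For Beta(a, b) with a, b > 1 the mode is (a−1)/(a+b−2) = 5/19 ≈ 0.2632.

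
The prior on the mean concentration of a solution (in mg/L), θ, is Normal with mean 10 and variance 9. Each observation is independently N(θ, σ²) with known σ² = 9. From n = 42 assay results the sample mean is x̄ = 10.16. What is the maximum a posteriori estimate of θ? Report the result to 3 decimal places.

θ̂_MAP = 10.156

n = 42, x̄ = 10.16.
For a Normal prior and Normal likelihood with known variance, the posterior is Normal; its mode equals its mean, the precision-weighted average.
Prior precision 1/σ₀² = 1/9; data precision n/σ² = 42/9 = 14/3.
θ̂ = ((1/9)·10 + (14/3)·10.16) / (1/9 + 14/3) = (10918/225)/(43/9) = 10918/1075 ≈ 10.156.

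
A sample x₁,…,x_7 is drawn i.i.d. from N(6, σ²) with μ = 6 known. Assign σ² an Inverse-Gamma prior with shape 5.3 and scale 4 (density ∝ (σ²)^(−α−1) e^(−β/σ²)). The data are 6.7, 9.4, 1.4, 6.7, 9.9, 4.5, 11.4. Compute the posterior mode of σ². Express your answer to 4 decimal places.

Sum of squared deviations about the known mean: SS = (6.7−6)² + (9.4−6)² + (1.4−6)² + (6.7−6)² + (9.9−6)² + (4.5−6)² + (11.4−6)² = 80.32.
The Normal likelihood contributes (σ²)^(−n/2) exp(−SS/(2σ²)), so the posterior is Inverse-Gamma(α + n/2, β + SS/2) = Inverse-Gamma(8.8, 44.16).
The mode of Inverse-Gamma(a, b) is b/(a+1) = 44.16/9.8 ≈ 4.5061.

σ̂²_MAP = 4.5061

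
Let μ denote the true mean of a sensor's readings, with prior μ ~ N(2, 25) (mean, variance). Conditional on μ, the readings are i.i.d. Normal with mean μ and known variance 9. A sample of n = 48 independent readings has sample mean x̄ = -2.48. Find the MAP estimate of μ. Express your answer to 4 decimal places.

μ̂_MAP = -2.4467

n = 48, x̄ = -2.48.
For a Normal prior and Normal likelihood with known variance, the posterior is Normal; its mode equals its mean, the precision-weighted average.
Prior precision 1/σ₀² = 1/25 = 0.04; data precision n/σ² = 48/9 = 16/3.
μ̂ = (0.04·2 + (16/3)·(-2.48)) / (0.04 + 16/3) = (-986/75)/(403/75) = -986/403 ≈ -2.4467.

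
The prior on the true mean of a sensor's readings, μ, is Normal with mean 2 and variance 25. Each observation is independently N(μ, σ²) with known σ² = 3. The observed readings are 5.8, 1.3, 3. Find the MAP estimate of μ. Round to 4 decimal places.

μ̂_MAP = 3.3141

n = 3; x̄ = (5.8 + 1.3 + 3)/3 = 10.1/3 = 101/30 ≈ 3.3667.
For a Normal prior and Normal likelihood with known variance, the posterior is Normal; its mode equals its mean, the precision-weighted average.
Prior precision 1/σ₀² = 1/25 = 0.04; data precision n/σ² = 3/3 = 1.
μ̂ = (0.04·2 + 1·(101/30)) / (0.04 + 1) = (517/150)/1.04 = 517/156 ≈ 3.3141.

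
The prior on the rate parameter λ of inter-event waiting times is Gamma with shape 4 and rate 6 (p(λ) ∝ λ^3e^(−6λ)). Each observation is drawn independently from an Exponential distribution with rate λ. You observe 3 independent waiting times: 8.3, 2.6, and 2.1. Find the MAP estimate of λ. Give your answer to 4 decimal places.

The Exponential(rate=λ) likelihood is ∝ λ^n e^(−λΣtᵢ). Here n = 3 and Σtᵢ = 8.3 + 2.6 + 2.1 = 13.
Posterior ∝ λ^3e^(−6λ) · λ^3e^(−13λ) = λ^6e^(−19λ), i.e. Gamma(7, 19).
Mode = (a−1)/b = 6/19 ≈ 0.3158.

λ̂_MAP = 0.3158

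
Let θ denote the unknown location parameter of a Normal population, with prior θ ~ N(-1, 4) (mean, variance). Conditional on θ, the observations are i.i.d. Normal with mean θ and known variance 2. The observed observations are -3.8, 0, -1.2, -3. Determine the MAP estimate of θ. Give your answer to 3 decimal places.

n = 4; x̄ = ((-3.8) + 0 + (-1.2) + (-3))/4 = -8/4 = -2.
For a Normal prior and Normal likelihood with known variance, the posterior is Normal; its mode equals its mean, the precision-weighted average.
Prior precision 1/σ₀² = 1/4 = 0.25; data precision n/σ² = 4/2 = 2.
θ̂ = (0.25·(-1) + 2·(-2)) / (0.25 + 2) = (-4.25)/2.25 = -17/9 ≈ -1.889.

θ̂_MAP = -1.889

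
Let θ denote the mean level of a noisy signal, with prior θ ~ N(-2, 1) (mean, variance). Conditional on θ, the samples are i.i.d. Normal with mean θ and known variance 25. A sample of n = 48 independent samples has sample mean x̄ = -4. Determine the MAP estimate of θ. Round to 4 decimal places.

θ̂_MAP = -3.3151

n = 48, x̄ = -4.
For a Normal prior and Normal likelihood with known variance, the posterior is Normal; its mode equals its mean, the precision-weighted average.
Prior precision 1/σ₀² = 1/1 = 1; data precision n/σ² = 48/25 = 1.92.
θ̂ = (1·(-2) + 1.92·(-4)) / (1 + 1.92) = (-9.68)/2.92 = -242/73 ≈ -3.3151.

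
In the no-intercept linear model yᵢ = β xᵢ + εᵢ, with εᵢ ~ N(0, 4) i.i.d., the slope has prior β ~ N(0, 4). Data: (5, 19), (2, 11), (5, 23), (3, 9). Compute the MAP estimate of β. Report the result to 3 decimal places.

β̂_MAP = 4.047

log p(β | y) = −Σ(yᵢ − βxᵢ)²/(2·4) − β²/(2·4) + const.
Setting the derivative to zero: Σxᵢ(yᵢ − βxᵢ)/4 − β/4 = 0, so β = Σxᵢyᵢ / (Σxᵢ² + σ²/τ²).
Σxᵢyᵢ = 5·19 + 2·11 + 5·23 + 3·9 = 259; Σxᵢ² = 63; σ²/τ² = 1.
β̂_MAP = 259 / (63 + 1) = 259/64 ≈ 4.047.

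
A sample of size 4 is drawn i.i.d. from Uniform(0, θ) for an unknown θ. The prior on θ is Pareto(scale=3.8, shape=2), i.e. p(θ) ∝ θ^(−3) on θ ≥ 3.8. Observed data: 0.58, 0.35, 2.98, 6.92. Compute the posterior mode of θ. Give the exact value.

The Uniform(0, θ) likelihood is θ^(−n) for θ ≥ max(xᵢ), zero otherwise. Here max(xᵢ) = 6.92.
Posterior ∝ θ^(−3) · θ^(−4) = θ^(−7) on θ ≥ max(3.8, 6.92) = 6.92.
This density is strictly decreasing in θ, so the posterior mode lies at the lower boundary of the support.

θ̂_MAP = 6.92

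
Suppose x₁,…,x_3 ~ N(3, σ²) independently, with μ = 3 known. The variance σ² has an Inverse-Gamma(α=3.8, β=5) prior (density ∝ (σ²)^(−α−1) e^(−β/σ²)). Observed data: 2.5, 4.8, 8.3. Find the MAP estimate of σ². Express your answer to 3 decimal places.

σ̂²_MAP = 3.300

Sum of squared deviations about the known mean: SS = (2.5−3)² + (4.8−3)² + (8.3−3)² = 31.58.
The Normal likelihood contributes (σ²)^(−n/2) exp(−SS/(2σ²)), so the posterior is Inverse-Gamma(α + n/2, β + SS/2) = Inverse-Gamma(5.3, 20.79).
The mode of Inverse-Gamma(a, b) is b/(a+1) = 20.79/6.3 ≈ 3.300.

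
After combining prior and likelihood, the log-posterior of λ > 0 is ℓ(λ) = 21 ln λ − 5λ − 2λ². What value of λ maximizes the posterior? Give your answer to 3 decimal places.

ℓ'(λ) = 21/λ − 5 − 4λ. Setting this to zero and multiplying by λ: 4λ² + 5λ − 21 = 0.
λ = (−5 + √(5² + 4·4·21)) / (2·4) = (−5 + √361) / 8 = (−5 + 19)/8 = 7/4.
ℓ''(λ) = −21/λ² − 4 < 0, confirming a maximum.

λ̂_MAP = 1.750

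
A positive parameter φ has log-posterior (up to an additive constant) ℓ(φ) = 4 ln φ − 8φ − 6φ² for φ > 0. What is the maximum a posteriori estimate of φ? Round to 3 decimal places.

φ̂_MAP = 0.333

ℓ'(φ) = 4/φ − 8 − 12φ. Setting this to zero and multiplying by φ: 12φ² + 8φ − 4 = 0.
φ = (−8 + √(8² + 4·12·4)) / (2·12) = (−8 + √256) / 24 = (−8 + 16)/24 = 1/3.
ℓ''(φ) = −4/φ² − 12 < 0, confirming a maximum.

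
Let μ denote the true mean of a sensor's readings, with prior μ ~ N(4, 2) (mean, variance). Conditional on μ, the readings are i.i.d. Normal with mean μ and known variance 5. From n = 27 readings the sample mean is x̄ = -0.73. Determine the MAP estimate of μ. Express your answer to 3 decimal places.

n = 27, x̄ = -0.73.
For a Normal prior and Normal likelihood with known variance, the posterior is Normal; its mode equals its mean, the precision-weighted average.
Prior precision 1/σ₀² = 1/2 = 0.5; data precision n/σ² = 27/5 = 5.4.
μ̂ = (0.5·4 + 5.4·(-0.73)) / (0.5 + 5.4) = (-1.942)/5.9 = -971/2950 ≈ -0.329.

μ̂_MAP = -0.329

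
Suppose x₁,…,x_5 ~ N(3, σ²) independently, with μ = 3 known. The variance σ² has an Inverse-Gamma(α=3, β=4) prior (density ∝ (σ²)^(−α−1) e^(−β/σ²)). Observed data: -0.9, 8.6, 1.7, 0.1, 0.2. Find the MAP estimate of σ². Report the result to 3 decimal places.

σ̂²_MAP = 5.578

Sum of squared deviations about the known mean: SS = (-0.9−3)² + (8.6−3)² + (1.7−3)² + (0.1−3)² + (0.2−3)² = 64.51.
The Normal likelihood contributes (σ²)^(−n/2) exp(−SS/(2σ²)), so the posterior is Inverse-Gamma(α + n/2, β + SS/2) = Inverse-Gamma(5.5, 36.255).
The mode of Inverse-Gamma(a, b) is b/(a+1) = 36.255/6.5 ≈ 5.578.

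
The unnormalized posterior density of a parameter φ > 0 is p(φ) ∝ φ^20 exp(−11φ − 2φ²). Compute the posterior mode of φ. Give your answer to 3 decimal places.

φ̂_MAP = 1.250

ℓ'(φ) = 20/φ − 11 − 4φ. Setting this to zero and multiplying by φ: 4φ² + 11φ − 20 = 0.
φ = (−11 + √(11² + 4·4·20)) / (2·4) = (−11 + √441) / 8 = (−11 + 21)/8 = 5/4.
ℓ''(φ) = −20/φ² − 4 < 0, confirming a maximum.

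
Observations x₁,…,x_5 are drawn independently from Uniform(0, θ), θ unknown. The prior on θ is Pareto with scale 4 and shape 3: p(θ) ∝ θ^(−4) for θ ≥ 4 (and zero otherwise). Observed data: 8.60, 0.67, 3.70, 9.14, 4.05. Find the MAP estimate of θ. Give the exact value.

The Uniform(0, θ) likelihood is θ^(−n) for θ ≥ max(xᵢ), zero otherwise. Here max(xᵢ) = 9.14.
Posterior ∝ θ^(−4) · θ^(−5) = θ^(−9) on θ ≥ max(4, 9.14) = 9.14.
This density is strictly decreasing in θ, so the posterior mode lies at the lower boundary of the support.

θ̂_MAP = 9.14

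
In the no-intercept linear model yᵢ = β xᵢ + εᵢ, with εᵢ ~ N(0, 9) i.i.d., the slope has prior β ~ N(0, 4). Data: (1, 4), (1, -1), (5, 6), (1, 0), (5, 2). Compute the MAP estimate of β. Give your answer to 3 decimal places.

β̂_MAP = 0.778

log p(β | y) = −Σ(yᵢ − βxᵢ)²/(2·9) − β²/(2·4) + const.
Setting the derivative to zero: Σxᵢ(yᵢ − βxᵢ)/9 − β/4 = 0, so β = Σxᵢyᵢ / (Σxᵢ² + σ²/τ²).
Σxᵢyᵢ = 1·4 + 1·(-1) + 5·6 + 1·0 + 5·2 = 43; Σxᵢ² = 53; σ²/τ² = 2.25.
β̂_MAP = 43 / (53 + 2.25) = 43/55.25 ≈ 0.778.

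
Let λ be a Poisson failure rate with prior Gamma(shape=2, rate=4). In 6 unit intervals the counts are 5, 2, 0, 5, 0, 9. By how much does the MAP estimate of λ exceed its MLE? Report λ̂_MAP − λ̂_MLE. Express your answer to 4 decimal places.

MAP − MLE = -1.3000

Σxᵢ = 21. Posterior is Gamma(23, 10); MAP = (23−1)/10 = 22/10 ≈ 2.20000.
MLE = x̄ = 21/6 ≈ 3.50000.
Difference = 22/10 − 21/6 = -13/10 ≈ -1.3000.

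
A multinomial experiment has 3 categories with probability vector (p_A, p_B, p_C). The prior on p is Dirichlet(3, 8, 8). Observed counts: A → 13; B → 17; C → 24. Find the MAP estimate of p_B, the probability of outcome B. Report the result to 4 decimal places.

MAP estimate of p_B = 0.3429

The posterior is Dirichlet(αᵢ + nᵢ) = Dirichlet(16, 25, 32).
For a Dirichlet(a₁,…,a_K) with all aᵢ > 1, the mode has j-th component (aⱼ − 1)/(Σaᵢ − K).
Here Σaᵢ = 73 and K = 3, so p_B = (25 − 1)/(73 − 3) = 24/70 ≈ 0.3429.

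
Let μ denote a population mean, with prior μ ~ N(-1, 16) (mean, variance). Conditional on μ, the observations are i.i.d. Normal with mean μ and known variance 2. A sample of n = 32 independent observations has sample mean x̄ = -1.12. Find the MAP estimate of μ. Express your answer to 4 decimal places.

μ̂_MAP = -1.1195

n = 32, x̄ = -1.12.
For a Normal prior and Normal likelihood with known variance, the posterior is Normal; its mode equals its mean, the precision-weighted average.
Prior precision 1/σ₀² = 1/16 = 0.0625; data precision n/σ² = 32/2 = 16.
μ̂ = (0.0625·(-1) + 16·(-1.12)) / (0.0625 + 16) = (-17.9825)/16.0625 = -7193/6425 ≈ -1.1195.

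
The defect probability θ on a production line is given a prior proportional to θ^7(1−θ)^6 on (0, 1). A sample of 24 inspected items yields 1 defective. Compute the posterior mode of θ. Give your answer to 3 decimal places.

The prior density ∝ θ^7(1−θ)^6 is the kernel of Beta(8, 7).
Data: 1 success in 24 trials. The binomial likelihood contributes θ(1−θ)^23, so the posterior is Beta(8+1, 7+23) = Beta(9, 30).
For Beta(a, b) with a, b > 1 the mode is (a−1)/(a+b−2) = 8/37 ≈ 0.216.

θ̂_MAP = 0.216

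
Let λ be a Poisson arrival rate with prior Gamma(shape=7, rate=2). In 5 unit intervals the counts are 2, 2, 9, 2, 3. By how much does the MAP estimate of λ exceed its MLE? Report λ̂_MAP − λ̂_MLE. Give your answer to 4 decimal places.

MAP − MLE = -0.1714

Σxᵢ = 18. Posterior is Gamma(25, 7); MAP = (25−1)/7 = 24/7 ≈ 3.42857.
MLE = x̄ = 18/5 ≈ 3.60000.
Difference = 24/7 − 18/5 = -6/35 ≈ -0.1714.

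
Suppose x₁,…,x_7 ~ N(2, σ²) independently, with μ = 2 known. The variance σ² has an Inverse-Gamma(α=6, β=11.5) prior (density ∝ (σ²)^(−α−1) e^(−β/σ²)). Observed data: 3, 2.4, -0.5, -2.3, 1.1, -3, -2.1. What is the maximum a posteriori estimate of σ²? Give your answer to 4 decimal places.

Sum of squared deviations about the known mean: SS = (3−2)² + (2.4−2)² + (-0.5−2)² + (-2.3−2)² + (1.1−2)² + (-3−2)² + (-2.1−2)² = 68.52.
The Normal likelihood contributes (σ²)^(−n/2) exp(−SS/(2σ²)), so the posterior is Inverse-Gamma(α + n/2, β + SS/2) = Inverse-Gamma(9.5, 45.76).
The mode of Inverse-Gamma(a, b) is b/(a+1) = 45.76/10.5 ≈ 4.3581.

σ̂²_MAP = 4.3581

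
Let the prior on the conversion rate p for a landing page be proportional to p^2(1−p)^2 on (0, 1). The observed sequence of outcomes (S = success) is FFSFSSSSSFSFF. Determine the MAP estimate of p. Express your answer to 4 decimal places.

The prior density ∝ p^2(1−p)^2 is the kernel of Beta(3, 3).
Data: 7 successes in 13 trials (from the sequence). The binomial likelihood contributes p^7(1−p)^6, so the posterior is Beta(3+7, 3+6) = Beta(10, 9).
For Beta(a, b) with a, b > 1 the mode is (a−1)/(a+b−2) = 9/17 ≈ 0.5294.

p̂_MAP = 0.5294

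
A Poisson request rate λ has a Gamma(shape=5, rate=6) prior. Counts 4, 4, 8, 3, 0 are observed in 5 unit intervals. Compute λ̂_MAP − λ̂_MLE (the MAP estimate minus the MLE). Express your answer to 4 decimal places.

Σxᵢ = 19. Posterior is Gamma(24, 11); MAP = (24−1)/11 = 23/11 ≈ 2.09091.
MLE = x̄ = 19/5 ≈ 3.80000.
Difference = 23/11 − 19/5 = -94/55 ≈ -1.7091.

MAP − MLE = -1.7091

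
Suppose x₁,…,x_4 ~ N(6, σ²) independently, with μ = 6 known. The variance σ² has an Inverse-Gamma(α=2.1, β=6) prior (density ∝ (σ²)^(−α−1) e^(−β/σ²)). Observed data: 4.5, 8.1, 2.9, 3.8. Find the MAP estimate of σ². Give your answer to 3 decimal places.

Sum of squared deviations about the known mean: SS = (4.5−6)² + (8.1−6)² + (2.9−6)² + (3.8−6)² = 21.11.
The Normal likelihood contributes (σ²)^(−n/2) exp(−SS/(2σ²)), so the posterior is Inverse-Gamma(α + n/2, β + SS/2) = Inverse-Gamma(4.1, 16.555).
The mode of Inverse-Gamma(a, b) is b/(a+1) = 16.555/5.1 ≈ 3.246.

σ̂²_MAP = 3.246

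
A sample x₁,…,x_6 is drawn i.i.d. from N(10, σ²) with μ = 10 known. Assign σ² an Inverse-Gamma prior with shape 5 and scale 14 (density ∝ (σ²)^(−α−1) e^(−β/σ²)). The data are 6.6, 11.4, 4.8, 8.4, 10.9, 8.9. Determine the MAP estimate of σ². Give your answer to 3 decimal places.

σ̂²_MAP = 4.063

Sum of squared deviations about the known mean: SS = (6.6−10)² + (11.4−10)² + (4.8−10)² + (8.4−10)² + (10.9−10)² + (8.9−10)² = 45.14.
The Normal likelihood contributes (σ²)^(−n/2) exp(−SS/(2σ²)), so the posterior is Inverse-Gamma(α + n/2, β + SS/2) = Inverse-Gamma(8, 36.57).
The mode of Inverse-Gamma(a, b) is b/(a+1) = 36.57/9 ≈ 4.063.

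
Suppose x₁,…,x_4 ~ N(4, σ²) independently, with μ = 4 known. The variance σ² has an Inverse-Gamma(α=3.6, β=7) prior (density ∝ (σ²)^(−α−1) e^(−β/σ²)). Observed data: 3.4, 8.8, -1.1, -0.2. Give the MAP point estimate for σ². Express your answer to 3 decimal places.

σ̂²_MAP = 6.140

Sum of squared deviations about the known mean: SS = (3.4−4)² + (8.8−4)² + (-1.1−4)² + (-0.2−4)² = 67.05.
The Normal likelihood contributes (σ²)^(−n/2) exp(−SS/(2σ²)), so the posterior is Inverse-Gamma(α + n/2, β + SS/2) = Inverse-Gamma(5.6, 40.525).
The mode of Inverse-Gamma(a, b) is b/(a+1) = 40.525/6.6 ≈ 6.140.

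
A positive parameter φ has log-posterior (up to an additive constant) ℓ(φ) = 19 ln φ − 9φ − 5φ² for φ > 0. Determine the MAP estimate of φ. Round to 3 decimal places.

ℓ'(φ) = 19/φ − 9 − 10φ. Setting this to zero and multiplying by φ: 10φ² + 9φ − 19 = 0.
φ = (−9 + √(9² + 4·10·19)) / (2·10) = (−9 + √841) / 20 = (−9 + 29)/20 = 1.
ℓ''(φ) = −19/φ² − 10 < 0, confirming a maximum.

φ̂_MAP = 1.000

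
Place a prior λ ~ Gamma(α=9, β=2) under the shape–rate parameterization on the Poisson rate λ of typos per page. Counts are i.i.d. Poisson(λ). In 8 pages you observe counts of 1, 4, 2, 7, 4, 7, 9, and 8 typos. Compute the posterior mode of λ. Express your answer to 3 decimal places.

λ̂_MAP = 5.000

Σxᵢ = 1+4+2+7+4+7+9+8 = 42, with n = 8.
Posterior ∝ λ^8e^(−2λ) · λ^42e^(−8λ) = λ^50e^(−10λ), i.e. Gamma(shape=51, rate=10).
The mode of a Gamma(a, b) with a ≥ 1 (shape–rate) is (a−1)/b = 50/10 ≈ 5.000.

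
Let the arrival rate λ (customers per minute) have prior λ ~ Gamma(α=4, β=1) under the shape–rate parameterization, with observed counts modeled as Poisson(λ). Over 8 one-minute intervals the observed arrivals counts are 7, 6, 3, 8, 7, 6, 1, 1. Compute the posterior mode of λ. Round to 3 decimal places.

Σxᵢ = 7+6+3+8+7+6+1+1 = 39, with n = 8.
Posterior ∝ λ^3e^(−1λ) · λ^39e^(−8λ) = λ^42e^(−9λ), i.e. Gamma(shape=43, rate=9).
The mode of a Gamma(a, b) with a ≥ 1 (shape–rate) is (a−1)/b = 42/9 ≈ 4.667.

λ̂_MAP = 4.667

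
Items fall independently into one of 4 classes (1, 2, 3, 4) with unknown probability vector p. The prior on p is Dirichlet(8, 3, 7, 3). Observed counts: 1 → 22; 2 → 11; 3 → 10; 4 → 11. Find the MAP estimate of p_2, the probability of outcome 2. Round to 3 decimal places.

The posterior is Dirichlet(αᵢ + nᵢ) = Dirichlet(30, 14, 17, 14).
For a Dirichlet(a₁,…,a_K) with all aᵢ > 1, the mode has j-th component (aⱼ − 1)/(Σaᵢ − K).
Here Σaᵢ = 75 and K = 4, so p_2 = (14 − 1)/(75 − 4) = 13/71 ≈ 0.183.

MAP estimate: 0.183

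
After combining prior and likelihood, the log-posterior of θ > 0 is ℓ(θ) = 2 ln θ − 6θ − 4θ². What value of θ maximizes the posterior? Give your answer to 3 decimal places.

ℓ'(θ) = 2/θ − 6 − 8θ. Setting this to zero and multiplying by θ: 8θ² + 6θ − 2 = 0.
θ = (−6 + √(6² + 4·8·2)) / (2·8) = (−6 + √100) / 16 = (−6 + 10)/16 = 1/4.
ℓ''(θ) = −2/θ² − 8 < 0, confirming a maximum.

θ̂_MAP = 0.250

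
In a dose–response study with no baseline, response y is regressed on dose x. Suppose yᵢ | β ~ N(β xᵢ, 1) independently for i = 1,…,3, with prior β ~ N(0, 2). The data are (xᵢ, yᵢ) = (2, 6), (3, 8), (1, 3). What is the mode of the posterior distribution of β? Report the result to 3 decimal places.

β̂_MAP = 2.690

log p(β | y) = −Σ(yᵢ − βxᵢ)²/(2·1) − β²/(2·2) + const.
Setting the derivative to zero: Σxᵢ(yᵢ − βxᵢ)/1 − β/2 = 0, so β = Σxᵢyᵢ / (Σxᵢ² + σ²/τ²).
Σxᵢyᵢ = 2·6 + 3·8 + 1·3 = 39; Σxᵢ² = 14; σ²/τ² = 0.5.
β̂_MAP = 39 / (14 + 0.5) = 39/14.5 ≈ 2.690.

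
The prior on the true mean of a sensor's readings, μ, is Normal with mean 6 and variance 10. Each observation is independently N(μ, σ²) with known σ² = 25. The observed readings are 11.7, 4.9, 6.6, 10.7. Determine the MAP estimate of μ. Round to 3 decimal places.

n = 4; x̄ = (11.7 + 4.9 + 6.6 + 10.7)/4 = 33.9/4 = 8.475.
For a Normal prior and Normal likelihood with known variance, the posterior is Normal; its mode equals its mean, the precision-weighted average.
Prior precision 1/σ₀² = 1/10 = 0.1; data precision n/σ² = 4/25 = 0.16.
μ̂ = (0.1·6 + 0.16·8.475) / (0.1 + 0.16) = 1.956/0.26 = 489/65 ≈ 7.523.

μ̂_MAP = 7.523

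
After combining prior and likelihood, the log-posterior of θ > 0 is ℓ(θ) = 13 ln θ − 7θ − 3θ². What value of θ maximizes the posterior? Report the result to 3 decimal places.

θ̂_MAP = 1.000

ℓ'(θ) = 13/θ − 7 − 6θ. Setting this to zero and multiplying by θ: 6θ² + 7θ − 13 = 0.
θ = (−7 + √(7² + 4·6·13)) / (2·6) = (−7 + √361) / 12 = (−7 + 19)/12 = 1.
ℓ''(θ) = −13/θ² − 6 < 0, confirming a maximum.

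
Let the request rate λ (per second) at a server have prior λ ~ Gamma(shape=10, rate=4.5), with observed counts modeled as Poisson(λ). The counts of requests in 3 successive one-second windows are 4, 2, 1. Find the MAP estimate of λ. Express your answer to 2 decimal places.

λ̂_MAP = 2.13

Σxᵢ = 4+2+1 = 7, with n = 3.
Posterior ∝ λ^9e^(−4.5λ) · λ^7e^(−3λ) = λ^16e^(−7.5λ), i.e. Gamma(shape=17, rate=7.5).
The mode of a Gamma(a, b) with a ≥ 1 (shape–rate) is (a−1)/b = 16/7.5 ≈ 2.13.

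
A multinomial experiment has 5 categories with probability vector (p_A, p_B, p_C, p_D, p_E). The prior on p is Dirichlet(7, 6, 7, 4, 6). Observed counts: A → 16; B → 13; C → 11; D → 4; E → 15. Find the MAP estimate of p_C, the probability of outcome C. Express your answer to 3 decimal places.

MAP estimate of p_C = 0.202

The posterior is Dirichlet(αᵢ + nᵢ) = Dirichlet(23, 19, 18, 8, 21).
For a Dirichlet(a₁,…,a_K) with all aᵢ > 1, the mode has j-th component (aⱼ − 1)/(Σaᵢ − K).
Here Σaᵢ = 89 and K = 5, so p_C = (18 − 1)/(89 − 5) = 17/84 ≈ 0.202.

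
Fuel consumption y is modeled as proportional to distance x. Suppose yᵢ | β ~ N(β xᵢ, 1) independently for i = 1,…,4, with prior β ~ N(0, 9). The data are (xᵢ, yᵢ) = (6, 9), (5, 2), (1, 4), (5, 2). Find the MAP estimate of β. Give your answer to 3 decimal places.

β̂_MAP = 0.895

log p(β | y) = −Σ(yᵢ − βxᵢ)²/(2·1) − β²/(2·9) + const.
Setting the derivative to zero: Σxᵢ(yᵢ − βxᵢ)/1 − β/9 = 0, so β = Σxᵢyᵢ / (Σxᵢ² + σ²/τ²).
Σxᵢyᵢ = 6·9 + 5·2 + 1·4 + 5·2 = 78; Σxᵢ² = 87; σ²/τ² = 1/9.
β̂_MAP = 78 / (87 + 1/9) = 78/(784/9) = 351/392 ≈ 0.895.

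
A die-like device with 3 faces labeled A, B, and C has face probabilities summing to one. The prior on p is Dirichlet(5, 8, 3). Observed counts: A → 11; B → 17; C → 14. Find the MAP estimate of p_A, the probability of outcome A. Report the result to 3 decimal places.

The posterior is Dirichlet(αᵢ + nᵢ) = Dirichlet(16, 25, 17).
For a Dirichlet(a₁,…,a_K) with all aᵢ > 1, the mode has j-th component (aⱼ − 1)/(Σaᵢ − K).
Here Σaᵢ = 58 and K = 3, so p_A = (16 − 1)/(58 − 3) = 15/55 ≈ 0.273.

MAP estimate of p_A = 0.273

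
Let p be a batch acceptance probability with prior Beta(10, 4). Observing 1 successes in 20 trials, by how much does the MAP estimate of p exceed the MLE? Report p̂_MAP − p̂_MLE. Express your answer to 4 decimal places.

Posterior is Beta(11, 23); MAP = (11−1)/(34−2) = 10/32 ≈ 0.31250.
MLE ignores the prior: p̂_MLE = k/n = 1/20 ≈ 0.05000.
Difference = 10/32 − 1/20 = 21/80 ≈ 0.2625.

MAP − MLE = 0.2625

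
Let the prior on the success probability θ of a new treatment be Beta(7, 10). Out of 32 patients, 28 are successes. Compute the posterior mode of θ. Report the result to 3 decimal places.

θ̂_MAP = 0.723

Prior: Beta(7, 10).
Data: 28 successes in 32 trials. The binomial likelihood contributes θ^28(1−θ)^4, so the posterior is Beta(7+28, 10+4) = Beta(35, 14).
For Beta(a, b) with a, b > 1 the mode is (a−1)/(a+b−2) = 34/47 ≈ 0.723.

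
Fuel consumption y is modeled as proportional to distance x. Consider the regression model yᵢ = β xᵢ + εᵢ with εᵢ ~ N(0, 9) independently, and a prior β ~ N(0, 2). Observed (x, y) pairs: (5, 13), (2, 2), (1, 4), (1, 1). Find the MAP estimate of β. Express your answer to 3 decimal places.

β̂_MAP = 2.085

log p(β | y) = −Σ(yᵢ − βxᵢ)²/(2·9) − β²/(2·2) + const.
Setting the derivative to zero: Σxᵢ(yᵢ − βxᵢ)/9 − β/2 = 0, so β = Σxᵢyᵢ / (Σxᵢ² + σ²/τ²).
Σxᵢyᵢ = 5·13 + 2·2 + 1·4 + 1·1 = 74; Σxᵢ² = 31; σ²/τ² = 4.5.
β̂_MAP = 74 / (31 + 4.5) = 74/35.5 ≈ 2.085.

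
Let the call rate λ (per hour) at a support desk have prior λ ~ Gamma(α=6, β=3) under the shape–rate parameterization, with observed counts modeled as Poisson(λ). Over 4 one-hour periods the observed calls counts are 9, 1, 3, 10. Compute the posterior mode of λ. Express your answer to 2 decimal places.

Σxᵢ = 9+1+3+10 = 23, with n = 4.
Posterior ∝ λ^5e^(−3λ) · λ^23e^(−4λ) = λ^28e^(−7λ), i.e. Gamma(shape=29, rate=7).
The mode of a Gamma(a, b) with a ≥ 1 (shape–rate) is (a−1)/b = 28/7 ≈ 4.00.

λ̂_MAP = 4.00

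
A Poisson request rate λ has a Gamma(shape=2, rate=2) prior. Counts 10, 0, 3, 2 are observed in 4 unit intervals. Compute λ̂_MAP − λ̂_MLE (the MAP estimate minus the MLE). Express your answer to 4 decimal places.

Σxᵢ = 15. Posterior is Gamma(17, 6); MAP = (17−1)/6 = 16/6 ≈ 2.66667.
MLE = x̄ = 15/4 ≈ 3.75000.
Difference = 16/6 − 15/4 = -13/12 ≈ -1.0833.

MAP − MLE = -1.0833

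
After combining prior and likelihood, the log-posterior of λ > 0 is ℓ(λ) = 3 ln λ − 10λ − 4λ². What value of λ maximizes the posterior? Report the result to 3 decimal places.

λ̂_MAP = 0.250

ℓ'(λ) = 3/λ − 10 − 8λ. Setting this to zero and multiplying by λ: 8λ² + 10λ − 3 = 0.
λ = (−10 + √(10² + 4·8·3)) / (2·8) = (−10 + √196) / 16 = (−10 + 14)/16 = 1/4.
ℓ''(λ) = −3/λ² − 8 < 0, confirming a maximum.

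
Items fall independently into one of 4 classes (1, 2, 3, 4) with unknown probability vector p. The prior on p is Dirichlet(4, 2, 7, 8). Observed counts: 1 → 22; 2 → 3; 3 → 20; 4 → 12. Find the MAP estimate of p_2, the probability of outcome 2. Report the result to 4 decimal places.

MAP estimate: 0.0541

The posterior is Dirichlet(αᵢ + nᵢ) = Dirichlet(26, 5, 27, 20).
For a Dirichlet(a₁,…,a_K) with all aᵢ > 1, the mode has j-th component (aⱼ − 1)/(Σaᵢ − K).
Here Σaᵢ = 78 and K = 4, so p_2 = (5 − 1)/(78 − 4) = 4/74 ≈ 0.0541.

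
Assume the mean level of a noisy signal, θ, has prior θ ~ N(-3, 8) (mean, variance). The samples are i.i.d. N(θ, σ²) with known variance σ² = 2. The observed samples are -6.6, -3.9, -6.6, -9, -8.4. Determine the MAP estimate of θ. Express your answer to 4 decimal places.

θ̂_MAP = -6.7143

n = 5; x̄ = ((-6.6) + (-3.9) + (-6.6) + (-9) + (-8.4))/5 = -34.5/5 = -6.9.
For a Normal prior and Normal likelihood with known variance, the posterior is Normal; its mode equals its mean, the precision-weighted average.
Prior precision 1/σ₀² = 1/8 = 0.125; data precision n/σ² = 5/2 = 2.5.
θ̂ = (0.125·(-3) + 2.5·(-6.9)) / (0.125 + 2.5) = (-17.625)/2.625 = -47/7 ≈ -6.7143.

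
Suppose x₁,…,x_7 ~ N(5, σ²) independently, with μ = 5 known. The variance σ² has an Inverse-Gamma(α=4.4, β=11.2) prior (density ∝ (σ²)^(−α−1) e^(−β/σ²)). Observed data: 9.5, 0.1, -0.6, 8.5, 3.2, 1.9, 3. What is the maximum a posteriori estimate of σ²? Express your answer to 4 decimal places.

σ̂²_MAP = 7.1416

Sum of squared deviations about the known mean: SS = (9.5−5)² + (0.1−5)² + (-0.6−5)² + (8.5−5)² + (3.2−5)² + (1.9−5)² + (3−5)² = 104.72.
The Normal likelihood contributes (σ²)^(−n/2) exp(−SS/(2σ²)), so the posterior is Inverse-Gamma(α + n/2, β + SS/2) = Inverse-Gamma(7.9, 63.56).
The mode of Inverse-Gamma(a, b) is b/(a+1) = 63.56/8.9 ≈ 7.1416.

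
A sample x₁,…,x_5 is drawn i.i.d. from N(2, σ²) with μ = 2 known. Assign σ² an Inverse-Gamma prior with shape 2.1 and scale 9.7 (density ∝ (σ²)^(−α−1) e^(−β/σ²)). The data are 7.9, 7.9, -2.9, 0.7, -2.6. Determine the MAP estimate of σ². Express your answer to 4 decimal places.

σ̂²_MAP = 12.1321

Sum of squared deviations about the known mean: SS = (7.9−2)² + (7.9−2)² + (-2.9−2)² + (0.7−2)² + (-2.6−2)² = 116.48.
The Normal likelihood contributes (σ²)^(−n/2) exp(−SS/(2σ²)), so the posterior is Inverse-Gamma(α + n/2, β + SS/2) = Inverse-Gamma(4.6, 67.94).
The mode of Inverse-Gamma(a, b) is b/(a+1) = 67.94/5.6 ≈ 12.1321.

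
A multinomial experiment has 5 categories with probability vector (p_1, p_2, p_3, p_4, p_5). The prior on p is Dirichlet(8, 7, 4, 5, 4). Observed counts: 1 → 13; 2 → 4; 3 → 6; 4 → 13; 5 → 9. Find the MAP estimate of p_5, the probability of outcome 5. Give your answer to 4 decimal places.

MAP estimate: 0.1765

The posterior is Dirichlet(αᵢ + nᵢ) = Dirichlet(21, 11, 10, 18, 13).
For a Dirichlet(a₁,…,a_K) with all aᵢ > 1, the mode has j-th component (aⱼ − 1)/(Σaᵢ − K).
Here Σaᵢ = 73 and K = 5, so p_5 = (13 − 1)/(73 − 5) = 12/68 ≈ 0.1765.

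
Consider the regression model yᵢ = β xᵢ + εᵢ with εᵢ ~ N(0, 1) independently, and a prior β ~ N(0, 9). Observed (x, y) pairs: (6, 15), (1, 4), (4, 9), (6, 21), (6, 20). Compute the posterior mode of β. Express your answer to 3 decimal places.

log p(β | y) = −Σ(yᵢ − βxᵢ)²/(2·1) − β²/(2·9) + const.
Setting the derivative to zero: Σxᵢ(yᵢ − βxᵢ)/1 − β/9 = 0, so β = Σxᵢyᵢ / (Σxᵢ² + σ²/τ²).
Σxᵢyᵢ = 6·15 + 1·4 + 4·9 + 6·21 + 6·20 = 376; Σxᵢ² = 125; σ²/τ² = 1/9.
β̂_MAP = 376 / (125 + 1/9) = 376/(1126/9) = 1692/563 ≈ 3.005.

β̂_MAP = 3.005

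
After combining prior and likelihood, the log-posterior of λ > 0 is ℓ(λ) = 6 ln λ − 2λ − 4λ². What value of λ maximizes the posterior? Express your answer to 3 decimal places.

ℓ'(λ) = 6/λ − 2 − 8λ. Setting this to zero and multiplying by λ: 8λ² + 2λ − 6 = 0.
λ = (−2 + √(2² + 4·8·6)) / (2·8) = (−2 + √196) / 16 = (−2 + 14)/16 = 3/4.
ℓ''(λ) = −6/λ² − 8 < 0, confirming a maximum.

λ̂_MAP = 0.750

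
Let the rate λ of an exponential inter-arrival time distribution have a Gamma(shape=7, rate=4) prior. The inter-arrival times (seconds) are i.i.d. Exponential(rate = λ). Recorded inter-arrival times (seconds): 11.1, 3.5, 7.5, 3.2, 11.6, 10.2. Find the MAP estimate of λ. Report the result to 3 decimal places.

The Exponential(rate=λ) likelihood is ∝ λ^n e^(−λΣtᵢ). Here n = 6 and Σtᵢ = 11.1 + 3.5 + 7.5 + 3.2 + 11.6 + 10.2 = 47.1.
Posterior ∝ λ^6e^(−4λ) · λ^6e^(−47.1λ) = λ^12e^(−51.1λ), i.e. Gamma(13, 51.1).
Mode = (a−1)/b = 12/51.1 ≈ 0.235.

λ̂_MAP = 0.235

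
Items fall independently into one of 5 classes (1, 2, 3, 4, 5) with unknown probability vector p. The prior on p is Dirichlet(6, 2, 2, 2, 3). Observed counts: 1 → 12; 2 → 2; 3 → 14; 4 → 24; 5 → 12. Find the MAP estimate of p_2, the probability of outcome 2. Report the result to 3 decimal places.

MAP estimate: 0.041

The posterior is Dirichlet(αᵢ + nᵢ) = Dirichlet(18, 4, 16, 26, 15).
For a Dirichlet(a₁,…,a_K) with all aᵢ > 1, the mode has j-th component (aⱼ − 1)/(Σaᵢ − K).
Here Σaᵢ = 79 and K = 5, so p_2 = (4 − 1)/(79 − 5) = 3/74 ≈ 0.041.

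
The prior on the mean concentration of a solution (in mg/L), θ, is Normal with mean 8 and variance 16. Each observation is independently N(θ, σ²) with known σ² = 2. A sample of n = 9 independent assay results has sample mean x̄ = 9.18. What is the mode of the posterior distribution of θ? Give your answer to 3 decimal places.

θ̂_MAP = 9.164

n = 9, x̄ = 9.18.
For a Normal prior and Normal likelihood with known variance, the posterior is Normal; its mode equals its mean, the precision-weighted average.
Prior precision 1/σ₀² = 1/16 = 0.0625; data precision n/σ² = 9/2 = 4.5.
θ̂ = (0.0625·8 + 4.5·9.18) / (0.0625 + 4.5) = 41.81/4.5625 = 16724/1825 ≈ 9.164.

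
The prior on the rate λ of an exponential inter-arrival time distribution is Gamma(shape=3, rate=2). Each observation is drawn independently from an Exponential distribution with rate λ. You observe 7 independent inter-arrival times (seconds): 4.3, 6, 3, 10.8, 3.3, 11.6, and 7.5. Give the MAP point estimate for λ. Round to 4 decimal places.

The Exponential(rate=λ) likelihood is ∝ λ^n e^(−λΣtᵢ). Here n = 7 and Σtᵢ = 4.3 + 6 + 3 + 10.8 + 3.3 + 11.6 + 7.5 = 46.5.
Posterior ∝ λ^2e^(−2λ) · λ^7e^(−46.5λ) = λ^9e^(−48.5λ), i.e. Gamma(10, 48.5).
Mode = (a−1)/b = 9/48.5 ≈ 0.1856.

λ̂_MAP = 0.1856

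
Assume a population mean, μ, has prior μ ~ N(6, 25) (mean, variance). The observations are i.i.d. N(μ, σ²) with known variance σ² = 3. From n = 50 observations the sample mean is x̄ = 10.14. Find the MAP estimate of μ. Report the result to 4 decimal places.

μ̂_MAP = 10.1301

n = 50, x̄ = 10.14.
For a Normal prior and Normal likelihood with known variance, the posterior is Normal; its mode equals its mean, the precision-weighted average.
Prior precision 1/σ₀² = 1/25 = 0.04; data precision n/σ² = 50/3.
μ̂ = (0.04·6 + (50/3)·10.14) / (0.04 + 50/3) = 169.24/(1253/75) = 12693/1253 ≈ 10.1301.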